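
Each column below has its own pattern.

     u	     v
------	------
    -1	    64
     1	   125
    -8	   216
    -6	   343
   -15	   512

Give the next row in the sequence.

Column u — alternating steps +2, −9, +2, −9, …: -1, 1, -8, -6, -15 → -13.
Column v goes 64, 125, 216, 343, 512 → 729 (perfect cubes: 4³, 5³, 6³, …).
Combining the parts gives -13  729.

-13  729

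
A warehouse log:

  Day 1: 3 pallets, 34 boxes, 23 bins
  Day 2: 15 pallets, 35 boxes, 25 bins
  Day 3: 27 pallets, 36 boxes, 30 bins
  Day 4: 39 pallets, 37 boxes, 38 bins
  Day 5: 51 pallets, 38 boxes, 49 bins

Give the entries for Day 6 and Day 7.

63 pallets, 39 boxes, 63 bins; 75 pallets, 40 boxes, 80 bins

Pallets: 3, 15, 27, 39, 51 → 63 → 75 (+12 each step).
Boxes — +1 each step: 34, 35, 36, 37, 38 → 39 → 40.
Bins: 23, 25, 30, 38, 49 → 63 → 80 (differences are 2, 5, 8, … (increasing by 3 each time)).
So the next two rows are 63 pallets, 39 boxes, 63 bins and 75 pallets, 40 boxes, 80 bins.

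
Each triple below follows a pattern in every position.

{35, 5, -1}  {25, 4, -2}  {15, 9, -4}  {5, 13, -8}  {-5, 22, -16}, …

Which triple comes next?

{-15, 35, -32}

For the first component, −10 each step: 35, 25, 15, 5, -5 → -15.
For the second component, each term is the sum of the two before it: 5, 4, 9, 13, 22 → 35.
Third component: -1, -2, -4, -8, -16 → -32 (×2 each step).
So the next triple is {-15, 35, -32}.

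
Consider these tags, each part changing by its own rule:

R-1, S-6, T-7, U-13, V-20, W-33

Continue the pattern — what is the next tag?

X-53

Letter: letters move forward 1 place in the alphabet; R, S, T, U, V, W → X.
For the second component, each term is the sum of the two before it: 1, 6, 7, 13, 20, 33 → 53.
So the next tag is X-53.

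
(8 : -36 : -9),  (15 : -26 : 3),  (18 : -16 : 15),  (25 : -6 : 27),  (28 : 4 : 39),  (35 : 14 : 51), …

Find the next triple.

First slot goes 8, 15, 18, 25, 28, 35 → 38 (alternating steps +7, +3, +7, +3, …).
Second slot: -36, -26, -16, -6, 4, 14 → 24 (+10 each step).
For the third slot, +12 each step: -9, 3, 15, 27, 39, 51 → 63.
Combining the parts gives (38 : 24 : 63).

(38 : 24 : 63)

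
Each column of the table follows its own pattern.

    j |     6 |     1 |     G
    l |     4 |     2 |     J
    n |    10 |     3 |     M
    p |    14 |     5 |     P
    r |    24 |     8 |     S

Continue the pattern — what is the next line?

For the first letter, letters move forward 2 places in the alphabet: j, l, n, p, r → t.
Second component — each term is the sum of the two before it: 6, 4, 10, 14, 24 → 38.
Third component — each term is the sum of the two before it: 1, 2, 3, 5, 8 → 13.
Second letter: letters move forward 3 places in the alphabet, so G, J, M, P, S → V.
Combining the parts gives t  38  13  V.

t  38  13  V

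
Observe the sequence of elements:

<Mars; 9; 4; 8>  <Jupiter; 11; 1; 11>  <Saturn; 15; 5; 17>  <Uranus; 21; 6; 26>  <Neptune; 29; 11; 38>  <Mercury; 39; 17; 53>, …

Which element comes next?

<Venus; 51; 28; 71>

For the planet, runs through the planets Mercury→Neptune: Mars, Jupiter, Saturn, Uranus, Neptune, Mercury → Venus.
Second component goes 9, 11, 15, 21, 29, 39 → 51 (differences are 2, 4, 6, … (increasing by 2 each time)).
Third component: 4, 1, 5, 6, 11, 17 → 28 (each term is the sum of the two before it).
Fourth component: differences are 3, 6, 9, … (increasing by 3 each time); 8, 11, 17, 26, 38, 53 → 71.
Putting it together: <Venus; 51; 28; 71>.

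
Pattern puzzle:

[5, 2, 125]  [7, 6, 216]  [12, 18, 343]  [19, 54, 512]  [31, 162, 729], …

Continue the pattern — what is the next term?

[50, 486, 1000]

First coordinate goes 5, 7, 12, 19, 31 → 50 (each term is the sum of the two before it).
Second coordinate: ×3 each step, so 2, 6, 18, 54, 162 → 486.
Third coordinate — perfect cubes: 5³, 6³, 7³, …: 125, 216, 343, 512, 729 → 1000.
Combining the parts gives [50, 486, 1000].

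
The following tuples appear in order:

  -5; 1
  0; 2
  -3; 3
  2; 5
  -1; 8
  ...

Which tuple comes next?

For the first coordinate, alternating steps +5, −3, +5, −3, …: -5, 0, -3, 2, -1 → 4.
Second coordinate goes 1, 2, 3, 5, 8 → 13 (each term is the sum of the two before it).
Putting it together: 4; 13.

4; 13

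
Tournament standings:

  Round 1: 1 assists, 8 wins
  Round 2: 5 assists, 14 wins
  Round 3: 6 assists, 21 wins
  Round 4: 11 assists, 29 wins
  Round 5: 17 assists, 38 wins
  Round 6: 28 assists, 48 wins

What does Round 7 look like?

45 assists, 59 wins

For the assists, each term is the sum of the two before it: 1, 5, 6, 11, 17, 28 → 45.
Wins: differences are 6, 7, 8, … (increasing by 1 each time); 8, 14, 21, 29, 38, 48 → 59.
Combining the parts gives 45 assists, 59 wins.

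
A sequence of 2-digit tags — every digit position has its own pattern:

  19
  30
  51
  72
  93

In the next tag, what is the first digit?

1

For the first digit, +2 each step, mod 10: 1, 3, 5, 7, 9 → 1.
Second digit: 9, 0, 1, 2, 3 → 4 (+1 each step, mod 10).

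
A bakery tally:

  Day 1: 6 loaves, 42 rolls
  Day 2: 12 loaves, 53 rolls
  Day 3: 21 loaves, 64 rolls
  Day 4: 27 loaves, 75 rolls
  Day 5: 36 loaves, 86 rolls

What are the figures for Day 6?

Loaves goes 6, 12, 21, 27, 36 → 42 (alternating steps +6, +9, +6, +9, …).
Rolls: 42, 53, 64, 75, 86 → 97 (+11 each step).
Combining the parts gives 42 loaves, 97 rolls.

42 loaves, 97 rolls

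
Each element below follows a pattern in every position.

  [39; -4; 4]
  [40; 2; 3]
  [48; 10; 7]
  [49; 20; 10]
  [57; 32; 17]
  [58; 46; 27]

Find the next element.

First value goes 39, 40, 48, 49, 57, 58 → 66 (alternating steps +1, +8, +1, +8, …).
Second value: differences are 6, 8, 10, … (increasing by 2 each time), so -4, 2, 10, 20, 32, 46 → 62.
Third value: each term is the sum of the two before it; 4, 3, 7, 10, 17, 27 → 44.
Putting it together: [66; 62; 44].

[66; 62; 44]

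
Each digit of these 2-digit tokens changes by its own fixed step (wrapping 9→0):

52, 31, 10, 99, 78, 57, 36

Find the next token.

First digit: −2 each step, mod 10; 5, 3, 1, 9, 7, 5, 3 → 1.
Second digit — −1 each step, mod 10: 2, 1, 0, 9, 8, 7, 6 → 5.
So the next token is 15.

15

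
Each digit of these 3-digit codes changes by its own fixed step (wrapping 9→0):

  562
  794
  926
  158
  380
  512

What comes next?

For the first digit, +2 each step, mod 10: 5, 7, 9, 1, 3, 5 → 7.
Second digit goes 6, 9, 2, 5, 8, 1 → 4 (+3 each step, mod 10).
Third digit: +2 each step, mod 10; 2, 4, 6, 8, 0, 2 → 4.
Putting it together: 744.

744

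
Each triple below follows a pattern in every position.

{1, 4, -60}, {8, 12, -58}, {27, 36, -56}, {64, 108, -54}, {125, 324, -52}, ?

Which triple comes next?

For the first coordinate, perfect cubes: 1³, 2³, 3³, …: 1, 8, 27, 64, 125 → 216.
Second coordinate goes 4, 12, 36, 108, 324 → 972 (×3 each step).
Third coordinate: -60, -58, -56, -54, -52 → -50 (+2 each step).
Putting it together: {216, 972, -50}.

{216, 972, -50}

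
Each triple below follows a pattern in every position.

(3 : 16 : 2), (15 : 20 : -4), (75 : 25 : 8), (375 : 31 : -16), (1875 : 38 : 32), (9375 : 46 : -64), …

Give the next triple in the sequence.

(46875 : 55 : 128)

First slot — ×5 each step: 3, 15, 75, 375, 1875, 9375 → 46875.
Second slot — differences are 4, 5, 6, … (increasing by 1 each time): 16, 20, 25, 31, 38, 46 → 55.
Third slot: ×(-2) each step, so 2, -4, 8, -16, 32, -64 → 128.
Putting it together: (46875 : 55 : 128).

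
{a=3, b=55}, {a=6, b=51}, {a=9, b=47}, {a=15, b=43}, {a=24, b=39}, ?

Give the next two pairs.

A — each term is the sum of the two before it: 3, 6, 9, 15, 24 → 39 → 63.
B: −4 each step, so 55, 51, 47, 43, 39 → 35 → 31.
So the next two pairs are {a=39, b=35} and {a=63, b=31}.

{a=39, b=35}, {a=63, b=31}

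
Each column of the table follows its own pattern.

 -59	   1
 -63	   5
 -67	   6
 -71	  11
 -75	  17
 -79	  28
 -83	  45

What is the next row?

First component goes -59, -63, -67, -71, -75, -79, -83 → -87 (−4 each step).
For the second component, each term is the sum of the two before it: 1, 5, 6, 11, 17, 28, 45 → 73.
Combining the parts gives -87  73.

-87  73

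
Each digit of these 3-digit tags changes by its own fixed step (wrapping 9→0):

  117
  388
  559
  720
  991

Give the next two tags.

For the first digit, +2 each step, mod 10: 1, 3, 5, 7, 9 → 1 → 3.
Second digit goes 1, 8, 5, 2, 9 → 6 → 3 (−3 each step, mod 10).
Third digit — +1 each step, mod 10: 7, 8, 9, 0, 1 → 2 → 3.
Putting the parts together: 162 and then 333.

162 then 333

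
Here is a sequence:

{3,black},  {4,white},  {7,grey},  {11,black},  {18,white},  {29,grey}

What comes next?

First part: each term is the sum of the two before it, so 3, 4, 7, 11, 18, 29 → 47.
Shade goes black, white, grey, black, white, grey → black (repeats black → white → grey).
Combining the parts gives {47,black}.

{47,black}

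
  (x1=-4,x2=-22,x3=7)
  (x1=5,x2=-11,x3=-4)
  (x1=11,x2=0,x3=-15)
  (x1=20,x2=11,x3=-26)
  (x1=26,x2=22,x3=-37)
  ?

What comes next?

(x1=35,x2=33,x3=-48)

X1 — alternating steps +9, +6, +9, +6, …: -4, 5, 11, 20, 26 → 35.
X2 — +11 each step: -22, -11, 0, 11, 22 → 33.
X3: together with the x2 always sums to -15, so 7, -4, -15, -26, -37 → -48.
Combining the parts gives (x1=35,x2=33,x3=-48).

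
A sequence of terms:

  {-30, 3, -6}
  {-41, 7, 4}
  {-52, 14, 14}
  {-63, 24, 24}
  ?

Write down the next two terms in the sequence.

{-74, 37, 34}, {-85, 53, 44}

First component — −11 each step: -30, -41, -52, -63 → -74 → -85.
Second component — differences are 4, 7, 10, … (increasing by 3 each time): 3, 7, 14, 24 → 37 → 53.
Third component: +10 each step, so -6, 4, 14, 24 → 34 → 44.
Putting the parts together: {-74, 37, 34} and then {-85, 53, 44}.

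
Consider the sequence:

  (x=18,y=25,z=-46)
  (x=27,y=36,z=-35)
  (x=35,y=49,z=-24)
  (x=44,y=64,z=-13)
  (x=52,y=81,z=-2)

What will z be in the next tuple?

Z: +11 each step, so -46, -35, -24, -13, -2 → 9.

9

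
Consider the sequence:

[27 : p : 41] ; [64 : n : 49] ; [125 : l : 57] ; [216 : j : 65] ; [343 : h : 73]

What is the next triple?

[512 : f : 81]

First entry — perfect cubes: 3³, 4³, 5³, …: 27, 64, 125, 216, 343 → 512.
Letter: letters move back 2 places in the alphabet; p, n, l, j, h → f.
Third entry: 41, 49, 57, 65, 73 → 81 (+8 each step).
So the next triple is [512 : f : 81].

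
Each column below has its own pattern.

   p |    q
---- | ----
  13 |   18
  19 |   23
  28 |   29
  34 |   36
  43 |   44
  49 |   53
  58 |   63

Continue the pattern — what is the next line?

Column p goes 13, 19, 28, 34, 43, 49, 58 → 64 (alternating steps +6, +9, +6, +9, …).
Column q goes 18, 23, 29, 36, 44, 53, 63 → 74 (differences are 5, 6, 7, … (increasing by 1 each time)).
Combining the parts gives 64  74.

64  74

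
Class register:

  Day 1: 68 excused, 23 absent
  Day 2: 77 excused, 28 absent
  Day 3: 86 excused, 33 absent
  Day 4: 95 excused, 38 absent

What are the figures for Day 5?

104 excused, 43 absent

For the excused, +9 each step: 68, 77, 86, 95 → 104.
Absent goes 23, 28, 33, 38 → 43 (+5 each step).
So the next row is 104 excused, 43 absent.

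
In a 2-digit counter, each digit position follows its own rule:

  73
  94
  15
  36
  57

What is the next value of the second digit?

8

Second digit — +1 each step, mod 10: 3, 4, 5, 6, 7 → 8.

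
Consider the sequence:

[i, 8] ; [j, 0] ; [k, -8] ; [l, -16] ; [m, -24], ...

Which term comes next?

Letter: letters move forward 1 place in the alphabet, so i, j, k, l, m → n.
Second slot: −8 each step, so 8, 0, -8, -16, -24 → -32.
Combining the parts gives [n, -32].

[n, -32]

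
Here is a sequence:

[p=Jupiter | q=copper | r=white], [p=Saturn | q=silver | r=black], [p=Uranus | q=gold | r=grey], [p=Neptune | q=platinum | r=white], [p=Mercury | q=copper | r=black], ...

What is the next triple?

For the p, runs through the planets Mercury→Neptune: Jupiter, Saturn, Uranus, Neptune, Mercury → Venus.
For the q, repeats copper → silver → gold → platinum: copper, silver, gold, platinum, copper → silver.
R: repeats white → black → grey, so white, black, grey, white, black → grey.
Combining the parts gives [p=Venus | q=silver | r=grey].

[p=Venus | q=silver | r=grey]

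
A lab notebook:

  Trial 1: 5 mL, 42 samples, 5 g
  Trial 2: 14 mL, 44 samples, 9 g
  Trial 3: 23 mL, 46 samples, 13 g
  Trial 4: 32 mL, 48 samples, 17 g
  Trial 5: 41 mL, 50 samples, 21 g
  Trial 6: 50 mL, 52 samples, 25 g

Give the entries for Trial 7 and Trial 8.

59 mL, 54 samples, 29 g; 68 mL, 56 samples, 33 g

ML: 5, 14, 23, 32, 41, 50 → 59 → 68 (+9 each step).
Samples: 42, 44, 46, 48, 50, 52 → 54 → 56 (+2 each step).
For the g, +4 each step: 5, 9, 13, 17, 21, 25 → 29 → 33.
So the next two rows are 59 mL, 54 samples, 29 g and 68 mL, 56 samples, 33 g.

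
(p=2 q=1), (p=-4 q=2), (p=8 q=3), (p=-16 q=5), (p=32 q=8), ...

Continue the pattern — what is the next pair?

(p=-64 q=13)

P: ×(-2) each step, so 2, -4, 8, -16, 32 → -64.
Q goes 1, 2, 3, 5, 8 → 13 (each term is the sum of the two before it).
Combining the parts gives (p=-64 q=13).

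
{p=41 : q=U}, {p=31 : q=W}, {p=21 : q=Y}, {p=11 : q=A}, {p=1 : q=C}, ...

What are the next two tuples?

P — −10 each step: 41, 31, 21, 11, 1 → -9 → -19.
Q goes U, W, Y, A, C → E → G (letters move forward 2 places in the alphabet, wrapping Z→A).
Putting the parts together: {p=-9 : q=E} and then {p=-19 : q=G}.

{p=-9 : q=E}, {p=-19 : q=G}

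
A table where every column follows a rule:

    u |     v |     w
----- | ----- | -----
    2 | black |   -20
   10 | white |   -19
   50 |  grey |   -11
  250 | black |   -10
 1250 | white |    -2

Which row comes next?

6250  grey  -1

Column u goes 2, 10, 50, 250, 1250 → 6250 (×5 each step).
For the column v, repeats black → white → grey: black, white, grey, black, white → grey.
Column w goes -20, -19, -11, -10, -2 → -1 (alternating steps +1, +8, +1, +8, …).
Putting it together: 6250  grey  -1.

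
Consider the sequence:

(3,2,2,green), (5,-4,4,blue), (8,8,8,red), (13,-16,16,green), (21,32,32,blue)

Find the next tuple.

(34,-64,64,red)

First entry: each term is the sum of the two before it, so 3, 5, 8, 13, 21 → 34.
Second entry goes 2, -4, 8, -16, 32 → -64 (×(-2) each step).
Third entry: 2, 4, 8, 16, 32 → 64 (×2 each step).
Colour — repeats green → blue → red: green, blue, red, green, blue → red.
Combining the parts gives (34,-64,64,red).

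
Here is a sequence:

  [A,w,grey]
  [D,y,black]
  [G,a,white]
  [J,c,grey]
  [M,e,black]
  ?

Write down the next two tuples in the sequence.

First letter: letters move forward 3 places in the alphabet, so A, D, G, J, M → P → S.
Second letter: letters move forward 2 places in the alphabet, wrapping Z→A; w, y, a, c, e → g → i.
Shade goes grey, black, white, grey, black → white → grey (repeats grey → black → white).
Putting the parts together: [P,g,white] and then [S,i,grey].

[P,g,white], [S,i,grey]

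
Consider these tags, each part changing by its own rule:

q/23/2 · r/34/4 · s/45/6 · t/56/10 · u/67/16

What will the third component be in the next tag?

26

For the third component, each term is the sum of the two before it: 2, 4, 6, 10, 16 → 26.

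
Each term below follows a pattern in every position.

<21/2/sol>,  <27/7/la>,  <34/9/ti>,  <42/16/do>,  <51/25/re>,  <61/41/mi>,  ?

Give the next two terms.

<72/66/fa>, <84/107/sol>

First value: differences are 6, 7, 8, … (increasing by 1 each time); 21, 27, 34, 42, 51, 61 → 72 → 84.
Second value: each term is the sum of the two before it, so 2, 7, 9, 16, 25, 41 → 66 → 107.
Note: sol, la, ti, do, re, mi → fa → sol (runs through the solfège scale do→ti).
Putting the parts together: <72/66/fa> and then <84/107/sol>.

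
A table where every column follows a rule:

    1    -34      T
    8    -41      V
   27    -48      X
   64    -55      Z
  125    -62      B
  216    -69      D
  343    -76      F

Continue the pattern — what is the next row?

First component: perfect cubes: 1³, 2³, 3³, …; 1, 8, 27, 64, 125, 216, 343 → 512.
Second component: -34, -41, -48, -55, -62, -69, -76 → -83 (−7 each step).
Letter goes T, V, X, Z, B, D, F → H (letters move forward 2 places in the alphabet, wrapping Z→A).
Putting it together: 512  -83  H.

512  -83  H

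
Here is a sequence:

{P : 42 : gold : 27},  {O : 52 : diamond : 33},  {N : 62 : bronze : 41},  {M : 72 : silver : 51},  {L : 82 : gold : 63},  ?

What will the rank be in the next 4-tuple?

Rank — repeats gold → diamond → bronze → silver: gold, diamond, bronze, silver, gold → diamond.

diamond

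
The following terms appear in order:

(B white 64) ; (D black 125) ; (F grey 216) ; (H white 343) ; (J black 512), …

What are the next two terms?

For the letter, letters move forward 2 places in the alphabet: B, D, F, H, J → L → N.
Shade: repeats white → black → grey; white, black, grey, white, black → grey → white.
For the third entry, perfect cubes: 4³, 5³, 6³, …: 64, 125, 216, 343, 512 → 729 → 1000.
Putting the parts together: (L grey 729) and then (N white 1000).

(L grey 729), (N white 1000)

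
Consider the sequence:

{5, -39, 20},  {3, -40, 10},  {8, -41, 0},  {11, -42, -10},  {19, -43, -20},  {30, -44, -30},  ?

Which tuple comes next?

First entry: each term is the sum of the two before it; 5, 3, 8, 11, 19, 30 → 49.
Second entry: −1 each step, so -39, -40, -41, -42, -43, -44 → -45.
Third entry: 20, 10, 0, -10, -20, -30 → -40 (−10 each step).
So the next tuple is {49, -45, -40}.

{49, -45, -40}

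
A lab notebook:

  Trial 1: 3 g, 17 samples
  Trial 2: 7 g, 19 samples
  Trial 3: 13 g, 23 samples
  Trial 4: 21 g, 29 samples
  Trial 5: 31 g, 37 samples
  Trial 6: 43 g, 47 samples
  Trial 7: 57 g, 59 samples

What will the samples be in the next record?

73

For the g, differences are 4, 6, 8, … (increasing by 2 each time): 3, 7, 13, 21, 31, 43, 57 → 73.
For the samples, differences are 2, 4, 6, … (increasing by 2 each time): 17, 19, 23, 29, 37, 47, 59 → 73.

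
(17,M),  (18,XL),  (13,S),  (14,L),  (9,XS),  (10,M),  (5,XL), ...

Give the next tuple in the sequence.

(6,S)

First slot: 17, 18, 13, 14, 9, 10, 5 → 6 (alternating steps +1, −5, +1, −5, …).
Size — repeats M → XL → S → L → XS: M, XL, S, L, XS, M, XL → S.
Putting it together: (6,S).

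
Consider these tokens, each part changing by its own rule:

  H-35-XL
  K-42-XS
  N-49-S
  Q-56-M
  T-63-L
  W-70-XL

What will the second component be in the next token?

For the second component, +7 each step: 35, 42, 49, 56, 63, 70 → 77.

77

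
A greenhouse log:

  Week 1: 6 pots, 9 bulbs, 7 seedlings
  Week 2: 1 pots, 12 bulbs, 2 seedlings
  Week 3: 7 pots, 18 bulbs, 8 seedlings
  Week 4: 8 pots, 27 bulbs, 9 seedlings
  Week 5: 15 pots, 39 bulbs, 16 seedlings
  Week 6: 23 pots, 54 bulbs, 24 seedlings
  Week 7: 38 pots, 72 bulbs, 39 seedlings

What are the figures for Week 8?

For the pots, each term is the sum of the two before it: 6, 1, 7, 8, 15, 23, 38 → 61.
Bulbs — differences are 3, 6, 9, … (increasing by 3 each time): 9, 12, 18, 27, 39, 54, 72 → 93.
For the seedlings, always 1 more than the pots: 7, 2, 8, 9, 16, 24, 39 → 62.
So the next line is 61 pots, 93 bulbs, 62 seedlings.

61 pots, 93 bulbs, 62 seedlings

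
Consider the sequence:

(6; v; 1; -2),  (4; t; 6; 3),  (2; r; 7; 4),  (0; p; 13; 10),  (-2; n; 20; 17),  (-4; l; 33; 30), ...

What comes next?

(-6; j; 53; 50)

First part: 6, 4, 2, 0, -2, -4 → -6 (−2 each step).
Letter — letters move back 2 places in the alphabet: v, t, r, p, n, l → j.
Third part: each term is the sum of the two before it, so 1, 6, 7, 13, 20, 33 → 53.
For the fourth part, always 3 less than the third part: -2, 3, 4, 10, 17, 30 → 50.
Putting it together: (-6; j; 53; 50).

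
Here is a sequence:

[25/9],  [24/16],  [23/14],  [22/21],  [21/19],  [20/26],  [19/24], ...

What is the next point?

First value goes 25, 24, 23, 22, 21, 20, 19 → 18 (−1 each step).
Second value: alternating steps +7, −2, +7, −2, …, so 9, 16, 14, 21, 19, 26, 24 → 31.
Combining the parts gives [18/31].

[18/31]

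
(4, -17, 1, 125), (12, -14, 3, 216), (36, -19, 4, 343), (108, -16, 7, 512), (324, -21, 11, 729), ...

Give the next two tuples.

(972, -18, 18, 1000), (2916, -23, 29, 1331)

First slot goes 4, 12, 36, 108, 324 → 972 → 2916 (×3 each step).
Second slot — alternating steps +3, −5, +3, −5, …: -17, -14, -19, -16, -21 → -18 → -23.
Third slot — each term is the sum of the two before it: 1, 3, 4, 7, 11 → 18 → 29.
Fourth slot: perfect cubes: 5³, 6³, 7³, …, so 125, 216, 343, 512, 729 → 1000 → 1331.
Putting the parts together: (972, -18, 18, 1000) and then (2916, -23, 29, 1331).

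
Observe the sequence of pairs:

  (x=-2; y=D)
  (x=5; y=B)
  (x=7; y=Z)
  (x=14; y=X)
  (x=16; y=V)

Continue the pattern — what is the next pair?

X goes -2, 5, 7, 14, 16 → 23 (alternating steps +7, +2, +7, +2, …).
Y goes D, B, Z, X, V → T (letters move back 2 places in the alphabet, wrapping A→Z).
So the next pair is (x=23; y=T).

(x=23; y=T)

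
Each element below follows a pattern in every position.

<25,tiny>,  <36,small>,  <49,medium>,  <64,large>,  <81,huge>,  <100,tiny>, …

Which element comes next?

<121,small>

First coordinate: 25, 36, 49, 64, 81, 100 → 121 (perfect squares: 5², 6², 7², …).
Size: tiny, small, medium, large, huge, tiny → small (repeats tiny → small → medium → large → huge).
Combining the parts gives <121,small>.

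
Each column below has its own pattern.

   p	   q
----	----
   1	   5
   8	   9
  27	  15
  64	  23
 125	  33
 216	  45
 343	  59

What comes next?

Column p: perfect cubes: 1³, 2³, 3³, …, so 1, 8, 27, 64, 125, 216, 343 → 512.
Column q: 5, 9, 15, 23, 33, 45, 59 → 75 (differences are 4, 6, 8, … (increasing by 2 each time)).
Putting it together: 512  75.

512  75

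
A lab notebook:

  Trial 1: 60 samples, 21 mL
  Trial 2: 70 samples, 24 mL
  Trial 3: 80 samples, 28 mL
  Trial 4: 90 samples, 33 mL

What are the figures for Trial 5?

100 samples, 39 mL

Samples — +10 each step: 60, 70, 80, 90 → 100.
ML goes 21, 24, 28, 33 → 39 (differences are 3, 4, 5, … (increasing by 1 each time)).
Combining the parts gives 100 samples, 39 mL.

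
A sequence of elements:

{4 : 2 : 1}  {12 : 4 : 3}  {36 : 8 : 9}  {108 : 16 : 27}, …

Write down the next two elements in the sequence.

{324 : 32 : 81}, {972 : 64 : 243}

First coordinate goes 4, 12, 36, 108 → 324 → 972 (×3 each step).
For the second coordinate, ×2 each step: 2, 4, 8, 16 → 32 → 64.
For the third coordinate, ×3 each step: 1, 3, 9, 27 → 81 → 243.
So the next two elements are {324 : 32 : 81} and {972 : 64 : 243}.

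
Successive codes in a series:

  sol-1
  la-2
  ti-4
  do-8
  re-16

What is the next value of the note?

Note goes sol, la, ti, do, re → mi (runs through the solfège scale do→ti).

mi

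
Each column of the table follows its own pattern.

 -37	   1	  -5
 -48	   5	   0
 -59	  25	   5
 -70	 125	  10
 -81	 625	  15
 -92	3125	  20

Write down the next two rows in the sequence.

-103  15625  25; -114  78125  30

For the first component, −11 each step: -37, -48, -59, -70, -81, -92 → -103 → -114.
Second component: ×5 each step; 1, 5, 25, 125, 625, 3125 → 15625 → 78125.
For the third component, +5 each step: -5, 0, 5, 10, 15, 20 → 25 → 30.
So the next two rows are -103  15625  25 and -114  78125  30.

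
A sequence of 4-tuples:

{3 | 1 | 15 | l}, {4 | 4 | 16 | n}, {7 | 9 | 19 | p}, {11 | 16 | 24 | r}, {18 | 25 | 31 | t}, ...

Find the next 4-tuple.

First component: 3, 4, 7, 11, 18 → 29 (each term is the sum of the two before it).
Second component: perfect squares: 1², 2², 3², …; 1, 4, 9, 16, 25 → 36.
For the third component, differences are 1, 3, 5, … (increasing by 2 each time): 15, 16, 19, 24, 31 → 40.
For the letter, letters move forward 2 places in the alphabet: l, n, p, r, t → v.
Combining the parts gives {29 | 36 | 40 | v}.

{29 | 36 | 40 | v}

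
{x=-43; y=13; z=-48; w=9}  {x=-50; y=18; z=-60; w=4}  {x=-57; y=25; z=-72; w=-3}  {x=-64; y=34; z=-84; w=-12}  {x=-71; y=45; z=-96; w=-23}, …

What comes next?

For the x, −7 each step: -43, -50, -57, -64, -71 → -78.
Y: differences are 5, 7, 9, … (increasing by 2 each time); 13, 18, 25, 34, 45 → 58.
Z: -48, -60, -72, -84, -96 → -108 (−12 each step).
W goes 9, 4, -3, -12, -23 → -36 (together with the y always sums to 22).
So the next term is {x=-78; y=58; z=-108; w=-36}.

{x=-78; y=58; z=-108; w=-36}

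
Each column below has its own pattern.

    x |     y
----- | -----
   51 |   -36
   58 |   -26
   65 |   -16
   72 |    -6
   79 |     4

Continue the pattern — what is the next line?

Column x: 51, 58, 65, 72, 79 → 86 (+7 each step).
Column y — +10 each step: -36, -26, -16, -6, 4 → 14.
Putting it together: 86  14.

86  14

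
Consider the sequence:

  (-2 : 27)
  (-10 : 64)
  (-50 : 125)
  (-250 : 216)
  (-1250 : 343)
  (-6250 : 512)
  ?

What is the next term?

(-31250 : 729)

First component — ×5 each step: -2, -10, -50, -250, -1250, -6250 → -31250.
Second component — perfect cubes: 3³, 4³, 5³, …: 27, 64, 125, 216, 343, 512 → 729.
Putting it together: (-31250 : 729).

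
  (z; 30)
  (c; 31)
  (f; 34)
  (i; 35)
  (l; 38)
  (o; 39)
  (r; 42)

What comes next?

(u; 43)

Letter: z, c, f, i, l, o, r → u (letters move forward 3 places in the alphabet, wrapping Z→A).
Second entry: 30, 31, 34, 35, 38, 39, 42 → 43 (alternating steps +1, +3, +1, +3, …).
Putting it together: (u; 43).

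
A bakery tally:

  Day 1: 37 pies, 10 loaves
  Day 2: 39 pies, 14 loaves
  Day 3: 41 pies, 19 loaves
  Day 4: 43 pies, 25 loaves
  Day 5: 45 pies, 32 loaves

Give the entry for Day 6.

Pies: +2 each step; 37, 39, 41, 43, 45 → 47.
Loaves: 10, 14, 19, 25, 32 → 40 (differences are 4, 5, 6, … (increasing by 1 each time)).
So the next line is 47 pies, 40 loaves.

47 pies, 40 loaves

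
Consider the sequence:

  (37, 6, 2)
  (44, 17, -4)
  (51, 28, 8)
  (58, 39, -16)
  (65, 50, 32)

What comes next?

(72, 61, -64)

For the first coordinate, +7 each step: 37, 44, 51, 58, 65 → 72.
Second coordinate: +11 each step; 6, 17, 28, 39, 50 → 61.
Third coordinate: 2, -4, 8, -16, 32 → -64 (×(-2) each step).
Putting it together: (72, 61, -64).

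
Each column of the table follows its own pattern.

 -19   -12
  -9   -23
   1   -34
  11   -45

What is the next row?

First component: +10 each step, so -19, -9, 1, 11 → 21.
Second component: −11 each step; -12, -23, -34, -45 → -56.
So the next row is 21  -56.

21  -56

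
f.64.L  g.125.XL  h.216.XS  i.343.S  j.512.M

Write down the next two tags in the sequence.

Letter: letters move forward 1 place in the alphabet, so f, g, h, i, j → k → l.
Second component — perfect cubes: 4³, 5³, 6³, …: 64, 125, 216, 343, 512 → 729 → 1000.
Size — runs through clothing sizes XS→XL: L, XL, XS, S, M → L → XL.
So the next two tags are k.729.L and l.1000.XL.

k.729.L, l.1000.XL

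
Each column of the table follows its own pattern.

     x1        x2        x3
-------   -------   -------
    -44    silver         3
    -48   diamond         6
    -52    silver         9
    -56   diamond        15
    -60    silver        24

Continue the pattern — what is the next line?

-64  diamond  39

Column x1 — −4 each step: -44, -48, -52, -56, -60 → -64.
For the column x2, alternates silver ↔ diamond: silver, diamond, silver, diamond, silver → diamond.
Column x3: each term is the sum of the two before it; 3, 6, 9, 15, 24 → 39.
Combining the parts gives -64  diamond  39.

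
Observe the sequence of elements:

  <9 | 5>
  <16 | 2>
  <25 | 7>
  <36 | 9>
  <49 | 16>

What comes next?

<64 | 25>

First component — perfect squares: 3², 4², 5², …: 9, 16, 25, 36, 49 → 64.
Second component — each term is the sum of the two before it: 5, 2, 7, 9, 16 → 25.
So the next element is <64 | 25>.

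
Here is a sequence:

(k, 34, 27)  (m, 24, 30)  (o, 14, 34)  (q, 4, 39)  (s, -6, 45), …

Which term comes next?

Letter: letters move forward 2 places in the alphabet; k, m, o, q, s → u.
For the second slot, −10 each step: 34, 24, 14, 4, -6 → -16.
For the third slot, differences are 3, 4, 5, … (increasing by 1 each time): 27, 30, 34, 39, 45 → 52.
Combining the parts gives (u, -16, 52).

(u, -16, 52)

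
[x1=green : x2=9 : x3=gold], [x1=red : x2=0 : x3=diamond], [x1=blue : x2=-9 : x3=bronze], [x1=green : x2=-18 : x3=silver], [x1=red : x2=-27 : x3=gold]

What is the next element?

[x1=blue : x2=-36 : x3=diamond]

X1: green, red, blue, green, red → blue (repeats green → red → blue).
For the x2, −9 each step: 9, 0, -9, -18, -27 → -36.
X3: gold, diamond, bronze, silver, gold → diamond (repeats gold → diamond → bronze → silver).
So the next element is [x1=blue : x2=-36 : x3=diamond].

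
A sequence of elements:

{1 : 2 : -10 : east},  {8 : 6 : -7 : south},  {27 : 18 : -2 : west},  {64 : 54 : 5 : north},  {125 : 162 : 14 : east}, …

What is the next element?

For the first entry, perfect cubes: 1³, 2³, 3³, …: 1, 8, 27, 64, 125 → 216.
For the second entry, ×3 each step: 2, 6, 18, 54, 162 → 486.
Third entry goes -10, -7, -2, 5, 14 → 25 (differences are 3, 5, 7, … (increasing by 2 each time)).
For the direction, repeats east → south → west → north: east, south, west, north, east → south.
Combining the parts gives {216 : 486 : 25 : south}.

{216 : 486 : 25 : south}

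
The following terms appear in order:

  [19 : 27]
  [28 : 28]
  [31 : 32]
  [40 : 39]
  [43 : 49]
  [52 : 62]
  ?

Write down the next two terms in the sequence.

[55 : 78], [64 : 97]

First entry: 19, 28, 31, 40, 43, 52 → 55 → 64 (alternating steps +9, +3, +9, +3, …).
Second entry: differences are 1, 4, 7, … (increasing by 3 each time), so 27, 28, 32, 39, 49, 62 → 78 → 97.
Putting the parts together: [55 : 78] and then [64 : 97].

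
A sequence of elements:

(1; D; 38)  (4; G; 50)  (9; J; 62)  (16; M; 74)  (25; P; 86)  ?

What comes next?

For the first value, perfect squares: 1², 2², 3², …: 1, 4, 9, 16, 25 → 36.
Letter: D, G, J, M, P → S (letters move forward 3 places in the alphabet).
Third value goes 38, 50, 62, 74, 86 → 98 (+12 each step).
Putting it together: (36; S; 98).

(36; S; 98)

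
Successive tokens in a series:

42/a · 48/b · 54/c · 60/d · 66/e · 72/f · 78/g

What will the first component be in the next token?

84

First component: +6 each step; 42, 48, 54, 60, 66, 72, 78 → 84.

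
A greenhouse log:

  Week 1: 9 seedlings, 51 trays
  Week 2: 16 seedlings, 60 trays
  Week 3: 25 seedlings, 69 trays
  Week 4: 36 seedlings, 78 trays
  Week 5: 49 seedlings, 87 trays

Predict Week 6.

For the seedlings, perfect squares: 3², 4², 5², …: 9, 16, 25, 36, 49 → 64.
Trays: 51, 60, 69, 78, 87 → 96 (+9 each step).
Putting it together: 64 seedlings, 96 trays.

64 seedlings, 96 trays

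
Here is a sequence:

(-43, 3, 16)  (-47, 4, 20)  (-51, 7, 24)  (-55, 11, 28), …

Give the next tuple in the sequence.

(-59, 18, 32)

For the first value, −4 each step: -43, -47, -51, -55 → -59.
Second value: each term is the sum of the two before it, so 3, 4, 7, 11 → 18.
Third value goes 16, 20, 24, 28 → 32 (together with the first value always sums to -27).
Putting it together: (-59, 18, 32).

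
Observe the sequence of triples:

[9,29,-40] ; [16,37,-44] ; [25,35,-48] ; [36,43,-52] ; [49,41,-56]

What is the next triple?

[64,49,-60]

First part: perfect squares: 3², 4², 5², …; 9, 16, 25, 36, 49 → 64.
Second part: alternating steps +8, −2, +8, −2, …; 29, 37, 35, 43, 41 → 49.
Third part: -40, -44, -48, -52, -56 → -60 (−4 each step).
Combining the parts gives [64,49,-60].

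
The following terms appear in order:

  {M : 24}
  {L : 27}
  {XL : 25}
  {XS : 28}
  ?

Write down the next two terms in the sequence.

{S : 26}, {M : 29}

Size: runs through clothing sizes XS→XL; M, L, XL, XS → S → M.
Second value: alternating steps +3, −2, +3, −2, …; 24, 27, 25, 28 → 26 → 29.
Putting the parts together: {S : 26} and then {M : 29}.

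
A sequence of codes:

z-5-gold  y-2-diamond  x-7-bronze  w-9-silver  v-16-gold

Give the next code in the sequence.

For the letter, letters move back 1 place in the alphabet: z, y, x, w, v → u.
Second component: 5, 2, 7, 9, 16 → 25 (each term is the sum of the two before it).
For the rank, repeats gold → diamond → bronze → silver: gold, diamond, bronze, silver, gold → diamond.
So the next code is u-25-diamond.

u-25-diamond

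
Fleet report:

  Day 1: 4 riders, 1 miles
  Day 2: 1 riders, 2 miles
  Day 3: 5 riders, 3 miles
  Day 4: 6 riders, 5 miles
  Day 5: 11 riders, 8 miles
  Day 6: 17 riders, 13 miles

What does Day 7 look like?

28 riders, 21 miles

Riders: each term is the sum of the two before it, so 4, 1, 5, 6, 11, 17 → 28.
For the miles, each term is the sum of the two before it: 1, 2, 3, 5, 8, 13 → 21.
Combining the parts gives 28 riders, 21 miles.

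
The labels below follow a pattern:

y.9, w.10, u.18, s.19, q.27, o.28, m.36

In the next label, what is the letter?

k

Letter goes y, w, u, s, q, o, m → k (letters move back 2 places in the alphabet).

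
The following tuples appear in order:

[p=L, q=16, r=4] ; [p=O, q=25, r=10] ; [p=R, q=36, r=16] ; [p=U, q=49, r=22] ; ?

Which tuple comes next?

P: letters move forward 3 places in the alphabet, so L, O, R, U → X.
Q: 16, 25, 36, 49 → 64 (perfect squares: 4², 5², 6², …).
R: +6 each step; 4, 10, 16, 22 → 28.
Putting it together: [p=X, q=64, r=28].

[p=X, q=64, r=28]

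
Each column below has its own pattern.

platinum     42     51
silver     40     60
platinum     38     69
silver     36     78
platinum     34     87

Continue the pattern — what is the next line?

For the metal, alternates platinum ↔ silver: platinum, silver, platinum, silver, platinum → silver.
Second component: 42, 40, 38, 36, 34 → 32 (−2 each step).
Third component — +9 each step: 51, 60, 69, 78, 87 → 96.
Combining the parts gives silver  32  96.

silver  32  96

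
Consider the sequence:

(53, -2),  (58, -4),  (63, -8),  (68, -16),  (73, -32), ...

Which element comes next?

(78, -64)

First part: +5 each step; 53, 58, 63, 68, 73 → 78.
Second part: -2, -4, -8, -16, -32 → -64 (×2 each step).
Combining the parts gives (78, -64).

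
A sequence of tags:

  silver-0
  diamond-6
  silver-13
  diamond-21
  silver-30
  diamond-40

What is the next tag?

Rank — alternates silver ↔ diamond: silver, diamond, silver, diamond, silver, diamond → silver.
Second component goes 0, 6, 13, 21, 30, 40 → 51 (differences are 6, 7, 8, … (increasing by 1 each time)).
Putting it together: silver-51.

silver-51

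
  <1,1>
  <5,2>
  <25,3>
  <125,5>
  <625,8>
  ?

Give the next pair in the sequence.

First component: ×5 each step, so 1, 5, 25, 125, 625 → 3125.
Second component: each term is the sum of the two before it; 1, 2, 3, 5, 8 → 13.
So the next pair is <3125,13>.

<3125,13>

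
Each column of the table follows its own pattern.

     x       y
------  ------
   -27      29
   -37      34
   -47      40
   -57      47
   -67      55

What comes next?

Column x: −10 each step, so -27, -37, -47, -57, -67 → -77.
Column y goes 29, 34, 40, 47, 55 → 64 (differences are 5, 6, 7, … (increasing by 1 each time)).
Putting it together: -77  64.

-77  64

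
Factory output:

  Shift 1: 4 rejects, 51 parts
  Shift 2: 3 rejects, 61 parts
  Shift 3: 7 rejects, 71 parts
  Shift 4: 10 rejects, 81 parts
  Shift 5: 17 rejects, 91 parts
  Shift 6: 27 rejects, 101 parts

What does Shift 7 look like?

For the rejects, each term is the sum of the two before it: 4, 3, 7, 10, 17, 27 → 44.
Parts: +10 each step, so 51, 61, 71, 81, 91, 101 → 111.
So the next row is 44 rejects, 111 parts.

44 rejects, 111 parts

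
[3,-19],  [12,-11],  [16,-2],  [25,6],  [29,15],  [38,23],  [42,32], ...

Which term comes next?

[51,40]

First value: 3, 12, 16, 25, 29, 38, 42 → 51 (alternating steps +9, +4, +9, +4, …).
Second value — alternating steps +8, +9, +8, +9, …: -19, -11, -2, 6, 15, 23, 32 → 40.
So the next term is [51,40].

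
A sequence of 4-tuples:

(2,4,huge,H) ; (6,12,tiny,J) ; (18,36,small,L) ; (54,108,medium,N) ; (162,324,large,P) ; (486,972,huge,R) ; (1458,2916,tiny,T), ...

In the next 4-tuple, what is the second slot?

First slot goes 2, 6, 18, 54, 162, 486, 1458 → 4374 (×3 each step).
For the second slot, always 2 × the first slot: 4, 12, 36, 108, 324, 972, 2916 → 8748.

8748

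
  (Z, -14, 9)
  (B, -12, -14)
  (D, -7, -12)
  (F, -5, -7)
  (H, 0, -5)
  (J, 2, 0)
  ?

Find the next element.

Letter: letters move forward 2 places in the alphabet, wrapping Z→A, so Z, B, D, F, H, J → L.
Second coordinate: alternating steps +2, +5, +2, +5, …, so -14, -12, -7, -5, 0, 2 → 7.
Third coordinate goes 9, -14, -12, -7, -5, 0 → 2 (always the previous value of the second coordinate).
Combining the parts gives (L, 7, 2).

(L, 7, 2)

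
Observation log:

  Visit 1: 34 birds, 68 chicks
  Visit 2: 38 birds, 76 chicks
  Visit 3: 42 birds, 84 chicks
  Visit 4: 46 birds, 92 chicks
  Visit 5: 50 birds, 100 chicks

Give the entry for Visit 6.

54 birds, 108 chicks

Birds goes 34, 38, 42, 46, 50 → 54 (+4 each step).
Chicks: always 2 × the birds, so 68, 76, 84, 92, 100 → 108.
Combining the parts gives 54 birds, 108 chicks.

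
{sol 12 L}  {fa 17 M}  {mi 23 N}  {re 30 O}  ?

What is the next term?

{do 38 P}

Note: sol, fa, mi, re → do (runs backward through the solfège scale do→ti).
For the second entry, differences are 5, 6, 7, … (increasing by 1 each time): 12, 17, 23, 30 → 38.
Letter: L, M, N, O → P (letters move forward 1 place in the alphabet).
Putting it together: {do 38 P}.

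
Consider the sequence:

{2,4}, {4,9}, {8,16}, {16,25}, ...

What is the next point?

For the first entry, ×2 each step: 2, 4, 8, 16 → 32.
Second entry: perfect squares: 2², 3², 4², …, so 4, 9, 16, 25 → 36.
So the next point is {32,36}.

{32,36}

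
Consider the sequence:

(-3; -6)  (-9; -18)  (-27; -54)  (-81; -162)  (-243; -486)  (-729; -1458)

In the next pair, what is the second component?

First component: ×3 each step; -3, -9, -27, -81, -243, -729 → -2187.
Second component: always 2 × the first component, so -6, -18, -54, -162, -486, -1458 → -4374.

-4374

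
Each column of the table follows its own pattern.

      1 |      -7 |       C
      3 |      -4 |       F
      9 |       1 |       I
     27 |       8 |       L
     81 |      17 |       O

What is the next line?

243  28  R

First component goes 1, 3, 9, 27, 81 → 243 (×3 each step).
Second component: differences are 3, 5, 7, … (increasing by 2 each time); -7, -4, 1, 8, 17 → 28.
Letter: letters move forward 3 places in the alphabet, so C, F, I, L, O → R.
Combining the parts gives 243  28  R.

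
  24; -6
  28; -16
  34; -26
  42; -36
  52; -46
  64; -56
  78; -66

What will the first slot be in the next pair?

94

First slot goes 24, 28, 34, 42, 52, 64, 78 → 94 (differences are 4, 6, 8, … (increasing by 2 each time)).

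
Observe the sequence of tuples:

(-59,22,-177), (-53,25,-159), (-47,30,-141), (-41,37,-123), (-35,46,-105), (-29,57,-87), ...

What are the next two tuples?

(-23,70,-69), (-17,85,-51)

First entry goes -59, -53, -47, -41, -35, -29 → -23 → -17 (+6 each step).
For the second entry, differences are 3, 5, 7, … (increasing by 2 each time): 22, 25, 30, 37, 46, 57 → 70 → 85.
For the third entry, always 3 × the first entry: -177, -159, -141, -123, -105, -87 → -69 → -51.
So the next two tuples are (-23,70,-69) and (-17,85,-51).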